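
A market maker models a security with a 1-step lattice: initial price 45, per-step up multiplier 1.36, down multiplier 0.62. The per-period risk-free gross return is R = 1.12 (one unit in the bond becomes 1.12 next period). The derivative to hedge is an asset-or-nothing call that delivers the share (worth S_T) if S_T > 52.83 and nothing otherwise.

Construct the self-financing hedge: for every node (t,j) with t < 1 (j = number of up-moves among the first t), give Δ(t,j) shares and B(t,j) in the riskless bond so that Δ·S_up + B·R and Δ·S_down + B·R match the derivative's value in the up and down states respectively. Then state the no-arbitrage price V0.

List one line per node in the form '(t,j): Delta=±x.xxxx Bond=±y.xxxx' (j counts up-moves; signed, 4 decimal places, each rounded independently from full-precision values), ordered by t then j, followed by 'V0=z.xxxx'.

Under the risk-neutral measure, an up-move has probability p* = (R−d)/(u−d) = 0.6757 and values discount at R = 1.12.
Terminal payoffs: V(1,0)=0.0000, V(1,1)=61.2000
Node (0,0) S=45.0000: V=(p*·61.2000+(1−p*)·0.0000)/1.12=36.9208; Δ=(61.2000−0.0000)/(61.2000−27.9000)=1.8378; B=V−Δ·S=-45.7819
Self-financing check: at every node Δ·S+B equals the discounted successor values.

(0,0): Delta=1.8378 Bond=-45.7819
V0=36.9208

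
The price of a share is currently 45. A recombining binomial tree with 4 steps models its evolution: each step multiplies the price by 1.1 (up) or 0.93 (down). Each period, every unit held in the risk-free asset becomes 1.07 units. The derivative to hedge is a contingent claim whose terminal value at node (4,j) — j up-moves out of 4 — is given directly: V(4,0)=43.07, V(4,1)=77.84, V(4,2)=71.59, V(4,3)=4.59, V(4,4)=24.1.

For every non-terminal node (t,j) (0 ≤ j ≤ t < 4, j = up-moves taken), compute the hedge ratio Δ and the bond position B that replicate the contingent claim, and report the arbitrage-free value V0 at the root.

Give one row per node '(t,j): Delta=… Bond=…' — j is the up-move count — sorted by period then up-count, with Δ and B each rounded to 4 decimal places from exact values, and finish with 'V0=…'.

(0,0): Delta=-1.4351 Bond=82.4452
(1,0): Delta=-5.6686 Bond=265.3893
(1,1): Delta=-0.6681 Bond=50.2507
(2,0): Delta=0.1397 Bond=57.9043
(2,1): Delta=-6.7209 Bond=332.4084
(2,2): Delta=0.4284 Bond=-5.9403
(3,0): Delta=5.6506 Bond=-137.5162
(3,1): Delta=-0.8587 Bond=104.7020
(3,2): Delta=-7.7830 Bond=409.4574
(3,3): Delta=1.9161 Bond=-95.4590
V0=17.8651

Since d<R<u, set p* = (R−d)/(u−d) = 0.8235; price each node as the discounted p*-expectation of its children.
Terminal values V(4,·): V(4,0)=43.0700, V(4,1)=77.8400, V(4,2)=71.5900, V(4,3)=4.5900, V(4,4)=24.1000
(3,0): S=36.1961. Δ = (V_up−V_dn)/(S_up−S_dn) = (77.8400−43.0700)/(39.8157−33.6623) = 5.6506. V = [p*·77.8400 + (1−p*)·43.0700]/1.07 = 67.0132. B = V − Δ·S = -137.5162.
(3,1): S=42.8126. Δ = (V_up−V_dn)/(S_up−S_dn) = (71.5900−77.8400)/(47.0938−39.8157) = -0.8587. V = [p*·71.5900 + (1−p*)·77.8400]/1.07 = 67.9373. B = V − Δ·S = 104.7020.
(3,2): S=50.6385. Δ = (V_up−V_dn)/(S_up−S_dn) = (4.5900−71.5900)/(55.7024−47.0938) = -7.7830. V = [p*·4.5900 + (1−p*)·71.5900]/1.07 = 15.3397. B = V − Δ·S = 409.4574.
(3,3): S=59.8950. Δ = (V_up−V_dn)/(S_up−S_dn) = (24.1000−4.5900)/(65.8845−55.7024) = 1.9161. V = [p*·24.1000 + (1−p*)·4.5900]/1.07 = 19.3057. B = V − Δ·S = -95.4590.
(2,0): S=38.9205. Δ = (V_up−V_dn)/(S_up−S_dn) = (67.9373−67.0132)/(42.8126−36.1961) = 0.1397. V = [p*·67.9373 + (1−p*)·67.0132]/1.07 = 63.3404. B = V − Δ·S = 57.9043.
(2,1): S=46.0350. Δ = (V_up−V_dn)/(S_up−S_dn) = (15.3397−67.9373)/(50.6385−42.8126) = -6.7209. V = [p*·15.3397 + (1−p*)·67.9373]/1.07 = 23.0109. B = V − Δ·S = 332.4084.
(2,2): S=54.4500. Δ = (V_up−V_dn)/(S_up−S_dn) = (19.3057−15.3397)/(59.8950−50.6385) = 0.4284. V = [p*·19.3057 + (1−p*)·15.3397]/1.07 = 17.3886. B = V − Δ·S = -5.9403.
(1,0): S=41.8500. Δ = (V_up−V_dn)/(S_up−S_dn) = (23.0109−63.3404)/(46.0350−38.9205) = -5.6686. V = [p*·23.0109 + (1−p*)·63.3404]/1.07 = 28.1569. B = V − Δ·S = 265.3893.
(1,1): S=49.5000. Δ = (V_up−V_dn)/(S_up−S_dn) = (17.3886−23.0109)/(54.4500−46.0350) = -0.6681. V = [p*·17.3886 + (1−p*)·23.0109]/1.07 = 17.1783. B = V − Δ·S = 50.2507.
(0,0): S=45.0000. Δ = (V_up−V_dn)/(S_up−S_dn) = (17.1783−28.1569)/(49.5000−41.8500) = -1.4351. V = [p*·17.1783 + (1−p*)·28.1569]/1.07 = 17.8651. B = V − Δ·S = 82.4452.
The time-0 hedge costs 17.8651, which is the no-arbitrage price.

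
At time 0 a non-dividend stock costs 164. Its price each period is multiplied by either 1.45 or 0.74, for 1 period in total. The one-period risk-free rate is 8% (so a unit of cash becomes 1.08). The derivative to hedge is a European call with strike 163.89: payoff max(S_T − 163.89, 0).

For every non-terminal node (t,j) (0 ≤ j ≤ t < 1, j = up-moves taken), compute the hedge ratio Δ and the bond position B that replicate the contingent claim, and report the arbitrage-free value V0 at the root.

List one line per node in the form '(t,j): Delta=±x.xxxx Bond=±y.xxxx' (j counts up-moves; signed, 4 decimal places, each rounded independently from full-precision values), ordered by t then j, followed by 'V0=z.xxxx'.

No-arbitrage ⇒ martingale measure with p* = (R−d)/(u−d) = 0.4789.
Terminal payoffs: V(1,0)=0.0000, V(1,1)=73.9100
(0,0): S=164.0000. Δ = (V_up−V_dn)/(S_up−S_dn) = (73.9100−0.0000)/(237.8000−121.3600) = 0.6347. V = [p*·73.9100 + (1−p*)·0.0000]/1.08 = 32.7718. B = V − Δ·S = -71.3268.
Check: Δ(0,0)·S0 + B(0,0) = 32.7718 = V0.

(0,0): Delta=0.6347 Bond=-71.3268
V0=32.7718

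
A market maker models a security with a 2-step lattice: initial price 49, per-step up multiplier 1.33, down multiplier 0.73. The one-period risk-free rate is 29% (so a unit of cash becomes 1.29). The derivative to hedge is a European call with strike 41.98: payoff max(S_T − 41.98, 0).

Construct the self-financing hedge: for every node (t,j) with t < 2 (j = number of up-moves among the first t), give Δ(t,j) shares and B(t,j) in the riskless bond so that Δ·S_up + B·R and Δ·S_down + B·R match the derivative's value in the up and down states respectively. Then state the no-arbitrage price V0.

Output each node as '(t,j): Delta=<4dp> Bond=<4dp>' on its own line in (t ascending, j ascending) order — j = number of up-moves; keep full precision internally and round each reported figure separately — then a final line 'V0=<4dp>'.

Risk-neutral probability p* = (R−d)/(u−d) = (1.29−0.73)/(1.33−0.73) = 0.9333.
At expiry t=2: V(2,0)=0.0000, V(2,1)=5.5941, V(2,2)=44.6961
  t=1,j=0: stock 35.7700 → up 47.5741 (V=5.5941), down 26.1121 (V=0.0000). Price 4.0474; hedge Δ=0.2607, bond B=-5.2761.
  t=1,j=1: stock 65.1700 → up 86.6761 (V=44.6961), down 47.5741 (V=5.5941). Price 32.6274; hedge Δ=1.0000, bond B=-32.5426.
  t=0,j=0: stock 49.0000 → up 65.1700 (V=32.6274), down 35.7700 (V=4.0474). Price 23.8155; hedge Δ=0.9721, bond B=-23.8177.
Check: Δ(0,0)·S0 + B(0,0) = 23.8155 = V0.

(0,0): Delta=0.9721 Bond=-23.8177
(1,0): Delta=0.2607 Bond=-5.2761
(1,1): Delta=1.0000 Bond=-32.5426
V0=23.8155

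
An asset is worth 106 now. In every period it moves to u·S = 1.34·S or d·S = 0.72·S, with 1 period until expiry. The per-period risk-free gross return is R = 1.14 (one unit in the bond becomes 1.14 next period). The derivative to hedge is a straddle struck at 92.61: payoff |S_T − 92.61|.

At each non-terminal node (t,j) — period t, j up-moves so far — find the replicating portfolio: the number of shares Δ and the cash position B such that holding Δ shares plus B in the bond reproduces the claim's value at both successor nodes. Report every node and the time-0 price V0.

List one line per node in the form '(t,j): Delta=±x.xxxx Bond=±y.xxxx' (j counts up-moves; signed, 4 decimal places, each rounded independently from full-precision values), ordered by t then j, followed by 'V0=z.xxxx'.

(0,0): Delta=0.5043 Bond=-19.4694
V0=33.9822

The replicating-portfolio and risk-neutral prices coincide; use p* = (1.14−0.72)/(1.34−0.72) = 0.6774 for the latter.
Terminal values V(1,·): V(1,0)=16.2900, V(1,1)=49.4300
  t=0,j=0: stock 106.0000 → up 142.0400 (V=49.4300), down 76.3200 (V=16.2900). Price 33.9822; hedge Δ=0.5043, bond B=-19.4694.
The time-0 hedge costs 33.9822, which is the no-arbitrage price.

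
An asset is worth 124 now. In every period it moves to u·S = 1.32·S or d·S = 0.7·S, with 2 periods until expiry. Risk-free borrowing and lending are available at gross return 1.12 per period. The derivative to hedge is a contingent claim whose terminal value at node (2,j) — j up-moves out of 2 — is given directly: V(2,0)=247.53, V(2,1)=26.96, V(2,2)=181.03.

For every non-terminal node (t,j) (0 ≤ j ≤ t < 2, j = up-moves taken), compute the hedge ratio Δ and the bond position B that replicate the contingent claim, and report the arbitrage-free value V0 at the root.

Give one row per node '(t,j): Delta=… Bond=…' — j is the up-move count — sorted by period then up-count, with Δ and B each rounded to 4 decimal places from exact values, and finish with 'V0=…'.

(0,0): Delta=0.3858 Bond=48.3155
(1,0): Delta=-4.0986 Bond=443.3577
(1,1): Delta=1.5182 Bond=-131.2411
V0=96.1531

Under the risk-neutral measure, an up-move has probability p* = (R−d)/(u−d) = 0.6774 and values discount at R = 1.12.
At expiry t=2: V(2,0)=247.5300, V(2,1)=26.9600, V(2,2)=181.0300
  t=1,j=0: stock 86.8000 → up 114.5760 (V=26.9600), down 60.7600 (V=247.5300). Price 87.5997; hedge Δ=-4.0986, bond B=443.3577.
  t=1,j=1: stock 163.6800 → up 216.0576 (V=181.0300), down 114.5760 (V=26.9600). Price 117.2589; hedge Δ=1.5182, bond B=-131.2411.
  t=0,j=0: stock 124.0000 → up 163.6800 (V=117.2589), down 86.8000 (V=87.5997). Price 96.1531; hedge Δ=0.3858, bond B=48.3155.
Root portfolio cost Δ·124+B reproduces V0=96.1531.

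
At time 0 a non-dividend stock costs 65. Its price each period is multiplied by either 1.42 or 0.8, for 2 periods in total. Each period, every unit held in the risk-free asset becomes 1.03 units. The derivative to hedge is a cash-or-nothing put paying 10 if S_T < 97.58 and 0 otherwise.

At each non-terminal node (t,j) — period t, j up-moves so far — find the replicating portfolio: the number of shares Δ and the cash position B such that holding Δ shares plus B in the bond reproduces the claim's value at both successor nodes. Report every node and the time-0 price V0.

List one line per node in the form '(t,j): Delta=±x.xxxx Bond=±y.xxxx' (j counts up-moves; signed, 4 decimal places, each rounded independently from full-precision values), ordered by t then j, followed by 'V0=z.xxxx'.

Since d<R<u, set p* = (R−d)/(u−d) = 0.3710; price each node as the discounted p*-expectation of its children.
Terminal values V(2,·): V(2,0)=10.0000, V(2,1)=10.0000, V(2,2)=0.0000
Node (1,0) S=52.0000: V=(p*·10.0000+(1−p*)·10.0000)/1.03=9.7087; Δ=(10.0000−10.0000)/(73.8400−41.6000)=0.0000; B=V−Δ·S=9.7087
Node (1,1) S=92.3000: V=(p*·0.0000+(1−p*)·10.0000)/1.03=6.1071; Δ=(0.0000−10.0000)/(131.0660−73.8400)=-0.1747; B=V−Δ·S=22.2361
Node (0,0) S=65.0000: V=(p*·6.1071+(1−p*)·9.7087)/1.03=8.1288; Δ=(6.1071−9.7087)/(92.3000−52.0000)=-0.0894; B=V−Δ·S=13.9379
Self-financing check: at every node Δ·S+B equals the discounted successor values.

(0,0): Delta=-0.0894 Bond=13.9379
(1,0): Delta=0.0000 Bond=9.7087
(1,1): Delta=-0.1747 Bond=22.2361
V0=8.1288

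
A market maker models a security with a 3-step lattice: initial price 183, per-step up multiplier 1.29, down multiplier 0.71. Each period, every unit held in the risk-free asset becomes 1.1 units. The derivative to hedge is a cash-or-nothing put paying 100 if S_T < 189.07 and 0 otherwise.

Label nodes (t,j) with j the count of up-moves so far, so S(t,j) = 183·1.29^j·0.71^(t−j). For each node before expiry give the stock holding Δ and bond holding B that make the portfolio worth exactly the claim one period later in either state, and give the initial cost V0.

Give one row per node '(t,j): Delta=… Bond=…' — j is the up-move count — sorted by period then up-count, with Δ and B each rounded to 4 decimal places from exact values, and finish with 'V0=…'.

No-arbitrage ⇒ martingale measure with p* = (R−d)/(u−d) = 0.6724.
Payoff layer (t=3): V(3,0)=100.0000, V(3,1)=100.0000, V(3,2)=0.0000, V(3,3)=0.0000
(2,0): S=92.2503. Δ = (V_up−V_dn)/(S_up−S_dn) = (100.0000−100.0000)/(119.0029−65.4977) = 0.0000. V = [p*·100.0000 + (1−p*)·100.0000]/1.1 = 90.9091. B = V − Δ·S = 90.9091.
(2,1): S=167.6097. Δ = (V_up−V_dn)/(S_up−S_dn) = (0.0000−100.0000)/(216.2165−119.0029) = -1.0287. V = [p*·0.0000 + (1−p*)·100.0000]/1.1 = 29.7806. B = V − Δ·S = 202.1944.
(2,2): S=304.5303. Δ = (V_up−V_dn)/(S_up−S_dn) = (0.0000−0.0000)/(392.8441−216.2165) = 0.0000. V = [p*·0.0000 + (1−p*)·0.0000]/1.1 = 0.0000. B = V − Δ·S = 0.0000.
(1,0): S=129.9300. Δ = (V_up−V_dn)/(S_up−S_dn) = (29.7806−90.9091)/(167.6097−92.2503) = -0.8112. V = [p*·29.7806 + (1−p*)·90.9091]/1.1 = 45.2777. B = V − Δ·S = 150.6717.
(1,1): S=236.0700. Δ = (V_up−V_dn)/(S_up−S_dn) = (0.0000−29.7806)/(304.5303−167.6097) = -0.2175. V = [p*·0.0000 + (1−p*)·29.7806]/1.1 = 8.8688. B = V − Δ·S = 60.2146.
(0,0): S=183.0000. Δ = (V_up−V_dn)/(S_up−S_dn) = (8.8688−45.2777)/(236.0700−129.9300) = -0.3430. V = [p*·8.8688 + (1−p*)·45.2777]/1.1 = 18.9053. B = V − Δ·S = 81.6792.
Check: Δ(0,0)·S0 + B(0,0) = 18.9053 = V0.

(0,0): Delta=-0.3430 Bond=81.6792
(1,0): Delta=-0.8112 Bond=150.6717
(1,1): Delta=-0.2175 Bond=60.2146
(2,0): Delta=0.0000 Bond=90.9091
(2,1): Delta=-1.0287 Bond=202.1944
(2,2): Delta=0.0000 Bond=0.0000
V0=18.9053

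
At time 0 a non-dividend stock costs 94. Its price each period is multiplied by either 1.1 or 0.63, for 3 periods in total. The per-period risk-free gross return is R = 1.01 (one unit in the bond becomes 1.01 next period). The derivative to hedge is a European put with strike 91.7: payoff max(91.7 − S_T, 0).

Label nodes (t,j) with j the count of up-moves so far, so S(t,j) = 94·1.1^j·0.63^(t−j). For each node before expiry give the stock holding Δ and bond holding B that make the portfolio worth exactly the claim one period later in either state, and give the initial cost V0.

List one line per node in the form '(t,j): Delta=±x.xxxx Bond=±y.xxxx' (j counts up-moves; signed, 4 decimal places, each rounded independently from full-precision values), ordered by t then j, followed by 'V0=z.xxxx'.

(0,0): Delta=-0.5153 Bond=60.5861
(1,0): Delta=-1.0000 Bond=89.8931
(1,1): Delta=-0.4496 Bond=54.3943
(2,0): Delta=-1.0000 Bond=90.7921
(2,1): Delta=-1.0000 Bond=90.7921
(2,2): Delta=-0.3749 Bond=46.4466
V0=12.1435

Since d<R<u, set p* = (R−d)/(u−d) = 0.8085; price each node as the discounted p*-expectation of its children.
Terminal values V(3,·): V(3,0)=68.1956, V(3,1)=50.6605, V(3,2)=20.0438, V(3,3)=0.0000
(2,0): S=37.3086. Δ = (V_up−V_dn)/(S_up−S_dn) = (50.6605−68.1956)/(41.0395−23.5044) = -1.0000. V = [p*·50.6605 + (1−p*)·68.1956]/1.01 = 53.4835. B = V − Δ·S = 90.7921.
(2,1): S=65.1420. Δ = (V_up−V_dn)/(S_up−S_dn) = (20.0438−50.6605)/(71.6562−41.0395) = -1.0000. V = [p*·20.0438 + (1−p*)·50.6605]/1.01 = 25.6501. B = V − Δ·S = 90.7921.
(2,2): S=113.7400. Δ = (V_up−V_dn)/(S_up−S_dn) = (0.0000−20.0438)/(125.1140−71.6562) = -0.3749. V = [p*·0.0000 + (1−p*)·20.0438]/1.01 = 3.8002. B = V − Δ·S = 46.4466.
(1,0): S=59.2200. Δ = (V_up−V_dn)/(S_up−S_dn) = (25.6501−53.4835)/(65.1420−37.3086) = -1.0000. V = [p*·25.6501 + (1−p*)·53.4835]/1.01 = 30.6731. B = V − Δ·S = 89.8931.
(1,1): S=103.4000. Δ = (V_up−V_dn)/(S_up−S_dn) = (3.8002−25.6501)/(113.7400−65.1420) = -0.4496. V = [p*·3.8002 + (1−p*)·25.6501]/1.01 = 7.9051. B = V − Δ·S = 54.3943.
(0,0): S=94.0000. Δ = (V_up−V_dn)/(S_up−S_dn) = (7.9051−30.6731)/(103.4000−59.2200) = -0.5153. V = [p*·7.9051 + (1−p*)·30.6731]/1.01 = 12.1435. B = V − Δ·S = 60.5861.
Root portfolio cost Δ·94+B reproduces V0=12.1435.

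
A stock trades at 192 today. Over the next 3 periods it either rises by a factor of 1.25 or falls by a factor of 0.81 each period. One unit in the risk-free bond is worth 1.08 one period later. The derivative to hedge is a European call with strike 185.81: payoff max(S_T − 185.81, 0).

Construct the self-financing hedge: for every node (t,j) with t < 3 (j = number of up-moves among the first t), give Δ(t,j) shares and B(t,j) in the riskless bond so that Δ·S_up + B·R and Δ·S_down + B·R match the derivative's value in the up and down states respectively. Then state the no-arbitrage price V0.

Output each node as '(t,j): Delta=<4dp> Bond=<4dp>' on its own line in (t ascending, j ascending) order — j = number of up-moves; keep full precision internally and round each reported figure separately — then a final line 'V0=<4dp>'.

No-arbitrage ⇒ martingale measure with p* = (R−d)/(u−d) = 0.6136.
Payoff layer (t=3): V(3,0)=0.0000, V(3,1)=0.0000, V(3,2)=57.1900, V(3,3)=189.1900
Node (2,0) S=125.9712: V=(p*·0.0000+(1−p*)·0.0000)/1.08=0.0000; Δ=(0.0000−0.0000)/(157.4640−102.0367)=0.0000; B=V−Δ·S=0.0000
Node (2,1) S=194.4000: V=(p*·57.1900+(1−p*)·0.0000)/1.08=32.4943; Δ=(57.1900−0.0000)/(243.0000−157.4640)=0.6686; B=V−Δ·S=-97.4830
Node (2,2) S=300.0000: V=(p*·189.1900+(1−p*)·57.1900)/1.08=127.9537; Δ=(189.1900−57.1900)/(375.0000−243.0000)=1.0000; B=V−Δ·S=-172.0463
Node (1,0) S=155.5200: V=(p*·32.4943+(1−p*)·0.0000)/1.08=18.4627; Δ=(32.4943−0.0000)/(194.4000−125.9712)=0.4749; B=V−Δ·S=-55.3880
Node (1,1) S=240.0000: V=(p*·127.9537+(1−p*)·32.4943)/1.08=84.3256; Δ=(127.9537−32.4943)/(300.0000−194.4000)=0.9040; B=V−Δ·S=-132.6275
Node (0,0) S=192.0000: V=(p*·84.3256+(1−p*)·18.4627)/1.08=54.5172; Δ=(84.3256−18.4627)/(240.0000−155.5200)=0.7796; B=V−Δ·S=-95.1713
Root portfolio cost Δ·192+B reproduces V0=54.5172.

(0,0): Delta=0.7796 Bond=-95.1713
(1,0): Delta=0.4749 Bond=-55.3880
(1,1): Delta=0.9040 Bond=-132.6275
(2,0): Delta=0.0000 Bond=0.0000
(2,1): Delta=0.6686 Bond=-97.4830
(2,2): Delta=1.0000 Bond=-172.0463
V0=54.5172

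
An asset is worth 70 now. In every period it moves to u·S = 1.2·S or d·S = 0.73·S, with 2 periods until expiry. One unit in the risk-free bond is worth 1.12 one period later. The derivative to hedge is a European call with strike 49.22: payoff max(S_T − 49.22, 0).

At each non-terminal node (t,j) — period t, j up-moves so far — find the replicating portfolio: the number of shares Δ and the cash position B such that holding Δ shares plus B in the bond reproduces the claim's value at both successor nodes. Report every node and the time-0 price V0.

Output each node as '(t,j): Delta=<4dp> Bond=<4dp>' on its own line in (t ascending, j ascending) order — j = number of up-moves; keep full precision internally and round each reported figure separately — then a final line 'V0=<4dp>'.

(0,0): Delta=0.9450 Bond=-35.1092
(1,0): Delta=0.5038 Bond=-16.7800
(1,1): Delta=1.0000 Bond=-43.9464
V0=31.0374

The replicating-portfolio and risk-neutral prices coincide; use p* = (1.12−0.73)/(1.2−0.73) = 0.8298 for the latter.
Terminal values V(2,·): V(2,0)=0.0000, V(2,1)=12.1000, V(2,2)=51.5800
(1,0): S=51.1000. Δ = (V_up−V_dn)/(S_up−S_dn) = (12.1000−0.0000)/(61.3200−37.3030) = 0.5038. V = [p*·12.1000 + (1−p*)·0.0000]/1.12 = 8.9647. B = V − Δ·S = -16.7800.
(1,1): S=84.0000. Δ = (V_up−V_dn)/(S_up−S_dn) = (51.5800−12.1000)/(100.8000−61.3200) = 1.0000. V = [p*·51.5800 + (1−p*)·12.1000]/1.12 = 40.0536. B = V − Δ·S = -43.9464.
(0,0): S=70.0000. Δ = (V_up−V_dn)/(S_up−S_dn) = (40.0536−8.9647)/(84.0000−51.1000) = 0.9450. V = [p*·40.0536 + (1−p*)·8.9647]/1.12 = 31.0374. B = V − Δ·S = -35.1092.
Self-financing check: at every node Δ·S+B equals the discounted successor values.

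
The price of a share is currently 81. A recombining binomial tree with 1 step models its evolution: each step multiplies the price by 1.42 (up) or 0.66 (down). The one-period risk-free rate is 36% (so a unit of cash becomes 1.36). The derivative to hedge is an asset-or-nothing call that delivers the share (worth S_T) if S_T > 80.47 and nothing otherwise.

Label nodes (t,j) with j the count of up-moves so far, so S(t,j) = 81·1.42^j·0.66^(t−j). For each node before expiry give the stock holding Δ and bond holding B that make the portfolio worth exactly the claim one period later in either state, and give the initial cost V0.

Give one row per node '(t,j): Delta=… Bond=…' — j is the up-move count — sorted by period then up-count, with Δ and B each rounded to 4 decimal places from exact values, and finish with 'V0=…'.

No-arbitrage ⇒ martingale measure with p* = (R−d)/(u−d) = 0.9211.
Terminal payoffs: V(1,0)=0.0000, V(1,1)=115.0200
Node (0,0) S=81.0000: V=(p*·115.0200+(1−p*)·0.0000)/1.36=77.8967; Δ=(115.0200−0.0000)/(115.0200−53.4600)=1.8684; B=V−Δ·S=-73.4454
Root portfolio cost Δ·81+B reproduces V0=77.8967.

(0,0): Delta=1.8684 Bond=-73.4454
V0=77.8967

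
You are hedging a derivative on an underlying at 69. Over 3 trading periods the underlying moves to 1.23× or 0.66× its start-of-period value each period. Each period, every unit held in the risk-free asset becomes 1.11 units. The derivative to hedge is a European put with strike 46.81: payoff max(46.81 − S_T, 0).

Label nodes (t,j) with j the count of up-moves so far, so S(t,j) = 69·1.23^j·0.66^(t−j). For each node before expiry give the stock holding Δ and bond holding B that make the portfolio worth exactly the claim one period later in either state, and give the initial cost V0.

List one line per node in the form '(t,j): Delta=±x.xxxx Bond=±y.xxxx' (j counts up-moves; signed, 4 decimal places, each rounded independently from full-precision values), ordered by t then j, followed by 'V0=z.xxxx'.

No-arbitrage ⇒ martingale measure with p* = (R−d)/(u−d) = 0.7895.
Terminal values V(3,·): V(3,0)=26.9728, V(3,1)=9.8406, V(3,2)=0.0000, V(3,3)=0.0000
Node (2,0) S=30.0564: V=(p*·9.8406+(1−p*)·26.9728)/1.11=12.1148; Δ=(9.8406−26.9728)/(36.9694−19.8372)=-1.0000; B=V−Δ·S=42.1712
Node (2,1) S=56.0142: V=(p*·0.0000+(1−p*)·9.8406)/1.11=1.8664; Δ=(0.0000−9.8406)/(68.8975−36.9694)=-0.3082; B=V−Δ·S=19.1307
Node (2,2) S=104.3901: V=(p*·0.0000+(1−p*)·0.0000)/1.11=0.0000; Δ=(0.0000−0.0000)/(128.3998−68.8975)=0.0000; B=V−Δ·S=0.0000
Node (1,0) S=45.5400: V=(p*·1.8664+(1−p*)·12.1148)/1.11=3.6252; Δ=(1.8664−12.1148)/(56.0142−30.0564)=-0.3948; B=V−Δ·S=21.6048
Node (1,1) S=84.8700: V=(p*·0.0000+(1−p*)·1.8664)/1.11=0.3540; Δ=(0.0000−1.8664)/(104.3901−56.0142)=-0.0386; B=V−Δ·S=3.6284
Node (0,0) S=69.0000: V=(p*·0.3540+(1−p*)·3.6252)/1.11=0.9393; Δ=(0.3540−3.6252)/(84.8700−45.5400)=-0.0832; B=V−Δ·S=6.6783
Root portfolio cost Δ·69+B reproduces V0=0.9393.

(0,0): Delta=-0.0832 Bond=6.6783
(1,0): Delta=-0.3948 Bond=21.6048
(1,1): Delta=-0.0386 Bond=3.6284
(2,0): Delta=-1.0000 Bond=42.1712
(2,1): Delta=-0.3082 Bond=19.1307
(2,2): Delta=0.0000 Bond=0.0000
V0=0.9393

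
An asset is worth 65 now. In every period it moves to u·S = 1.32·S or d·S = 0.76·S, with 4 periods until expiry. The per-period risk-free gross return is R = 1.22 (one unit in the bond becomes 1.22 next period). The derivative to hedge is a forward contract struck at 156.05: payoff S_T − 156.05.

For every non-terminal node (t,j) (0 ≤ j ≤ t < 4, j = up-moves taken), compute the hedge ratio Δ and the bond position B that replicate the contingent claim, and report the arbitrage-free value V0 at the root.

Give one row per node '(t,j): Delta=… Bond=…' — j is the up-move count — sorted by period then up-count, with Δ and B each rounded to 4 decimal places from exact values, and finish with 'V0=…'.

(0,0): Delta=1.0000 Bond=-70.4408
(1,0): Delta=1.0000 Bond=-85.9378
(1,1): Delta=1.0000 Bond=-85.9378
(2,0): Delta=1.0000 Bond=-104.8441
(2,1): Delta=1.0000 Bond=-104.8441
(2,2): Delta=1.0000 Bond=-104.8441
(3,0): Delta=1.0000 Bond=-127.9098
(3,1): Delta=1.0000 Bond=-127.9098
(3,2): Delta=1.0000 Bond=-127.9098
(3,3): Delta=1.0000 Bond=-127.9098
V0=-5.4408

Since d<R<u, set p* = (R−d)/(u−d) = 0.8214; price each node as the discounted p*-expectation of its children.
At expiry t=4: V(4,0)=-134.3646, V(4,1)=-118.3859, V(4,2)=-90.6333, V(4,3)=-42.4316, V(4,4)=41.2873
(3,0): S=28.5334. Δ = (V_up−V_dn)/(S_up−S_dn) = (-118.3859−-134.3646)/(37.6641−21.6854) = 1.0000. V = [p*·-118.3859 + (1−p*)·-134.3646]/1.22 = -99.3764. B = V − Δ·S = -127.9098.
(3,1): S=49.5581. Δ = (V_up−V_dn)/(S_up−S_dn) = (-90.6333−-118.3859)/(65.4167−37.6641) = 1.0000. V = [p*·-90.6333 + (1−p*)·-118.3859]/1.22 = -78.3518. B = V − Δ·S = -127.9098.
(3,2): S=86.0746. Δ = (V_up−V_dn)/(S_up−S_dn) = (-42.4316−-90.6333)/(113.6184−65.4167) = 1.0000. V = [p*·-42.4316 + (1−p*)·-90.6333]/1.22 = -41.8353. B = V − Δ·S = -127.9098.
(3,3): S=149.4979. Δ = (V_up−V_dn)/(S_up−S_dn) = (41.2873−-42.4316)/(197.3373−113.6184) = 1.0000. V = [p*·41.2873 + (1−p*)·-42.4316]/1.22 = 21.5881. B = V − Δ·S = -127.9098.
(2,0): S=37.5440. Δ = (V_up−V_dn)/(S_up−S_dn) = (-78.3518−-99.3764)/(49.5581−28.5334) = 1.0000. V = [p*·-78.3518 + (1−p*)·-99.3764]/1.22 = -67.3001. B = V − Δ·S = -104.8441.
(2,1): S=65.2080. Δ = (V_up−V_dn)/(S_up−S_dn) = (-41.8353−-78.3518)/(86.0746−49.5581) = 1.0000. V = [p*·-41.8353 + (1−p*)·-78.3518]/1.22 = -39.6361. B = V − Δ·S = -104.8441.
(2,2): S=113.2560. Δ = (V_up−V_dn)/(S_up−S_dn) = (21.5881−-41.8353)/(149.4979−86.0746) = 1.0000. V = [p*·21.5881 + (1−p*)·-41.8353]/1.22 = 8.4119. B = V − Δ·S = -104.8441.
(1,0): S=49.4000. Δ = (V_up−V_dn)/(S_up−S_dn) = (-39.6361−-67.3001)/(65.2080−37.5440) = 1.0000. V = [p*·-39.6361 + (1−p*)·-67.3001]/1.22 = -36.5378. B = V − Δ·S = -85.9378.
(1,1): S=85.8000. Δ = (V_up−V_dn)/(S_up−S_dn) = (8.4119−-39.6361)/(113.2560−65.2080) = 1.0000. V = [p*·8.4119 + (1−p*)·-39.6361]/1.22 = -0.1378. B = V − Δ·S = -85.9378.
(0,0): S=65.0000. Δ = (V_up−V_dn)/(S_up−S_dn) = (-0.1378−-36.5378)/(85.8000−49.4000) = 1.0000. V = [p*·-0.1378 + (1−p*)·-36.5378]/1.22 = -5.4408. B = V − Δ·S = -70.4408.
Each (Δ,B) replicates both successor values, so the strategy is self-financing and V0 is arbitrage-free.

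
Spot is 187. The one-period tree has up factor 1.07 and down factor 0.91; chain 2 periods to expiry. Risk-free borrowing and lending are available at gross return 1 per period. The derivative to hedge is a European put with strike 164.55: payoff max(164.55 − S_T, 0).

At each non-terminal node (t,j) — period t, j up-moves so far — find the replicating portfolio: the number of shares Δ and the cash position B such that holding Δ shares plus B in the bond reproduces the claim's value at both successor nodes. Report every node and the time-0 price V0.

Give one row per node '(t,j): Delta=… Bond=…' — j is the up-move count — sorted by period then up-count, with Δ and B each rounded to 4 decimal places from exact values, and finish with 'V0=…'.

(0,0): Delta=-0.1418 Bond=28.3663
(1,0): Delta=-0.3561 Bond=64.8373
(1,1): Delta=0.0000 Bond=0.0000
V0=1.8557

Risk-neutral probability p* = (R−d)/(u−d) = (1−0.91)/(1.07−0.91) = 0.5625.
At expiry t=2: V(2,0)=9.6953, V(2,1)=0.0000, V(2,2)=0.0000
Node (1,0) S=170.1700: V=(p*·0.0000+(1−p*)·9.6953)/1=4.2417; Δ=(0.0000−9.6953)/(182.0819−154.8547)=-0.3561; B=V−Δ·S=64.8373
Node (1,1) S=200.0900: V=(p*·0.0000+(1−p*)·0.0000)/1=0.0000; Δ=(0.0000−0.0000)/(214.0963−182.0819)=0.0000; B=V−Δ·S=0.0000
Node (0,0) S=187.0000: V=(p*·0.0000+(1−p*)·4.2417)/1=1.8557; Δ=(0.0000−4.2417)/(200.0900−170.1700)=-0.1418; B=V−Δ·S=28.3663
The time-0 hedge costs 1.8557, which is the no-arbitrage price.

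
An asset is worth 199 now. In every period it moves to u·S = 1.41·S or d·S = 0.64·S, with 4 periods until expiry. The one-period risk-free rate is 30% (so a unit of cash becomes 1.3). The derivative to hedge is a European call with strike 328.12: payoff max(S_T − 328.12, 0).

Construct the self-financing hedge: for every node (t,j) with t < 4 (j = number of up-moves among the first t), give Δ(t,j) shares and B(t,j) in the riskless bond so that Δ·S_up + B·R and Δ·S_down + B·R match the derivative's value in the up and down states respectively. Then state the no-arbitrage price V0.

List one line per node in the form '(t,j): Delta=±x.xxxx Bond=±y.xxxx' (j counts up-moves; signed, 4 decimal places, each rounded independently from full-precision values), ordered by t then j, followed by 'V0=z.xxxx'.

(0,0): Delta=0.8305 Bond=-74.9947
(1,0): Delta=0.1281 Bond=-8.0322
(1,1): Delta=0.8837 Bond=-112.4033
(2,0): Delta=0.0000 Bond=0.0000
(2,1): Delta=0.1378 Bond=-12.1822
(2,2): Delta=0.9401 Bond=-168.4480
(3,0): Delta=0.0000 Bond=0.0000
(3,1): Delta=0.0000 Bond=0.0000
(3,2): Delta=0.1482 Bond=-18.4764
(3,3): Delta=1.0000 Bond=-252.4000
V0=90.2809

The replicating-portfolio and risk-neutral prices coincide; use p* = (1.3−0.64)/(1.41−0.64) = 0.8571 for the latter.
At expiry t=4: V(4,0)=0.0000, V(4,1)=0.0000, V(4,2)=0.0000, V(4,3)=28.8982, V(4,4)=458.4358
  t=3,j=0: stock 52.1667 → up 73.5550 (V=0.0000), down 33.3867 (V=0.0000). Price 0.0000; hedge Δ=0.0000, bond B=0.0000.
  t=3,j=1: stock 114.9297 → up 162.0508 (V=0.0000), down 73.5550 (V=0.0000). Price 0.0000; hedge Δ=0.0000, bond B=0.0000.
  t=3,j=2: stock 253.2044 → up 357.0182 (V=28.8982), down 162.0508 (V=0.0000). Price 19.0538; hedge Δ=0.1482, bond B=-18.4764.
  t=3,j=3: stock 557.8410 → up 786.5558 (V=458.4358), down 357.0182 (V=28.8982). Price 305.4410; hedge Δ=1.0000, bond B=-252.4000.
  t=2,j=0: stock 81.5104 → up 114.9297 (V=0.0000), down 52.1667 (V=0.0000). Price 0.0000; hedge Δ=0.0000, bond B=0.0000.
  t=2,j=1: stock 179.5776 → up 253.2044 (V=19.0538), down 114.9297 (V=0.0000). Price 12.5629; hedge Δ=0.1378, bond B=-12.1822.
  t=2,j=2: stock 395.6319 → up 557.8410 (V=305.4410), down 253.2044 (V=19.0538). Price 203.4835; hedge Δ=0.9401, bond B=-168.4480.
  t=1,j=0: stock 127.3600 → up 179.5776 (V=12.5629), down 81.5104 (V=0.0000). Price 8.2832; hedge Δ=0.1281, bond B=-8.0322.
  t=1,j=1: stock 280.5900 → up 395.6319 (V=203.4835), down 179.5776 (V=12.5629). Price 135.5455; hedge Δ=0.8837, bond B=-112.4033.
  t=0,j=0: stock 199.0000 → up 280.5900 (V=135.5455), down 127.3600 (V=8.2832). Price 90.2809; hedge Δ=0.8305, bond B=-74.9947.
Root portfolio cost Δ·199+B reproduces V0=90.2809.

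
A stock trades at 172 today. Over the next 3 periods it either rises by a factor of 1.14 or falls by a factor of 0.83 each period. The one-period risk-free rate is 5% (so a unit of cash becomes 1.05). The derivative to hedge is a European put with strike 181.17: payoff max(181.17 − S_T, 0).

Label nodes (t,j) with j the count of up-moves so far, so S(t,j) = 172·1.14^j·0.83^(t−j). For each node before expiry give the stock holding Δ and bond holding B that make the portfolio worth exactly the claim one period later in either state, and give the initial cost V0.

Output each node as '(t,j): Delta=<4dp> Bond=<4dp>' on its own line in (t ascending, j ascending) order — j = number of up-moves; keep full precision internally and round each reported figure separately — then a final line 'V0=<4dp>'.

(0,0): Delta=-0.3758 Bond=73.5245
(1,0): Delta=-0.9334 Bond=156.8107
(1,1): Delta=-0.2097 Bond=44.6331
(2,0): Delta=-1.0000 Bond=172.5429
(2,1): Delta=-0.9136 Bond=161.4229
(2,2): Delta=0.0000 Bond=0.0000
V0=8.8955

The replicating-portfolio and risk-neutral prices coincide; use p* = (1.05−0.83)/(1.14−0.83) = 0.7097 for the latter.
Terminal values V(3,·): V(3,0)=82.8226, V(3,1)=46.0905, V(3,2)=0.0000, V(3,3)=0.0000
Node (2,0) S=118.4908: V=(p*·46.0905+(1−p*)·82.8226)/1.05=54.0521; Δ=(46.0905−82.8226)/(135.0795−98.3474)=-1.0000; B=V−Δ·S=172.5429
Node (2,1) S=162.7464: V=(p*·0.0000+(1−p*)·46.0905)/1.05=12.7439; Δ=(0.0000−46.0905)/(185.5309−135.0795)=-0.9136; B=V−Δ·S=161.4229
Node (2,2) S=223.5312: V=(p*·0.0000+(1−p*)·0.0000)/1.05=0.0000; Δ=(0.0000−0.0000)/(254.8256−185.5309)=0.0000; B=V−Δ·S=0.0000
Node (1,0) S=142.7600: V=(p*·12.7439+(1−p*)·54.0521)/1.05=23.5587; Δ=(12.7439−54.0521)/(162.7464−118.4908)=-0.9334; B=V−Δ·S=156.8107
Node (1,1) S=196.0800: V=(p*·0.0000+(1−p*)·12.7439)/1.05=3.5237; Δ=(0.0000−12.7439)/(223.5312−162.7464)=-0.2097; B=V−Δ·S=44.6331
Node (0,0) S=172.0000: V=(p*·3.5237+(1−p*)·23.5587)/1.05=8.8955; Δ=(3.5237−23.5587)/(196.0800−142.7600)=-0.3758; B=V−Δ·S=73.5245
The time-0 hedge costs 8.8955, which is the no-arbitrage price.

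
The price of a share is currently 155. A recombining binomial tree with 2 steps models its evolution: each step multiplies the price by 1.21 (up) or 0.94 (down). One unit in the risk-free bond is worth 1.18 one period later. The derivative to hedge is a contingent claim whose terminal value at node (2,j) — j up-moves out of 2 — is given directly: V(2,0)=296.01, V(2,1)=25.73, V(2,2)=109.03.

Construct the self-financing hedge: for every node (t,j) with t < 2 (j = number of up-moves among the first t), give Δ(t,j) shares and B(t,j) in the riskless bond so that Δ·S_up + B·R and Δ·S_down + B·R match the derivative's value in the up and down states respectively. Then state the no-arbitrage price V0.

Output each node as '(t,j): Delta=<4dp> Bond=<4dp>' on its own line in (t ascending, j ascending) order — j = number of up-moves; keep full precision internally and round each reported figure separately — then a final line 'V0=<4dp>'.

No-arbitrage ⇒ martingale measure with p* = (R−d)/(u−d) = 0.8889.
Terminal payoffs: V(2,0)=296.0100, V(2,1)=25.7300, V(2,2)=109.0300
  t=1,j=0: stock 145.7000 → up 176.2970 (V=25.7300), down 136.9580 (V=296.0100). Price 47.2552; hedge Δ=-6.8705, bond B=1048.2922.
  t=1,j=1: stock 187.5500 → up 226.9355 (V=109.0300), down 176.2970 (V=25.7300). Price 84.5546; hedge Δ=1.6450, bond B=-223.9639.
  t=0,j=0: stock 155.0000 → up 187.5500 (V=84.5546), down 145.7000 (V=47.2552). Price 68.1443; hedge Δ=0.8913, bond B=-70.0018.
Each (Δ,B) replicates both successor values, so the strategy is self-financing and V0 is arbitrage-free.

(0,0): Delta=0.8913 Bond=-70.0018
(1,0): Delta=-6.8705 Bond=1048.2922
(1,1): Delta=1.6450 Bond=-223.9639
V0=68.1443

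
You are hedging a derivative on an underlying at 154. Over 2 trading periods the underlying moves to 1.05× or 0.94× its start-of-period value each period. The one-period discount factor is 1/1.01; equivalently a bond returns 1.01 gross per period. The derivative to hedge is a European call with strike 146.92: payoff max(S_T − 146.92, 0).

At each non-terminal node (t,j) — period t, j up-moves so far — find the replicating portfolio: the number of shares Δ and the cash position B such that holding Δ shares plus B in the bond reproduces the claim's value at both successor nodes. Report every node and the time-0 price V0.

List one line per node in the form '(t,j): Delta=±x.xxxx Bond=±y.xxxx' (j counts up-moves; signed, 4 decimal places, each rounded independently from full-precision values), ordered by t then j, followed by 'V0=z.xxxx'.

(0,0): Delta=0.7695 Bond=-107.1210
(1,0): Delta=0.3189 Bond=-42.9642
(1,1): Delta=1.0000 Bond=-145.4653
V0=11.3808

The replicating-portfolio and risk-neutral prices coincide; use p* = (1.01−0.94)/(1.05−0.94) = 0.6364 for the latter.
At expiry t=2: V(2,0)=0.0000, V(2,1)=5.0780, V(2,2)=22.8650
Node (1,0) S=144.7600: V=(p*·5.0780+(1−p*)·0.0000)/1.01=3.1995; Δ=(5.0780−0.0000)/(151.9980−136.0744)=0.3189; B=V−Δ·S=-42.9642
Node (1,1) S=161.7000: V=(p*·22.8650+(1−p*)·5.0780)/1.01=16.2347; Δ=(22.8650−5.0780)/(169.7850−151.9980)=1.0000; B=V−Δ·S=-145.4653
Node (0,0) S=154.0000: V=(p*·16.2347+(1−p*)·3.1995)/1.01=11.3808; Δ=(16.2347−3.1995)/(161.7000−144.7600)=0.7695; B=V−Δ·S=-107.1210
Root portfolio cost Δ·154+B reproduces V0=11.3808.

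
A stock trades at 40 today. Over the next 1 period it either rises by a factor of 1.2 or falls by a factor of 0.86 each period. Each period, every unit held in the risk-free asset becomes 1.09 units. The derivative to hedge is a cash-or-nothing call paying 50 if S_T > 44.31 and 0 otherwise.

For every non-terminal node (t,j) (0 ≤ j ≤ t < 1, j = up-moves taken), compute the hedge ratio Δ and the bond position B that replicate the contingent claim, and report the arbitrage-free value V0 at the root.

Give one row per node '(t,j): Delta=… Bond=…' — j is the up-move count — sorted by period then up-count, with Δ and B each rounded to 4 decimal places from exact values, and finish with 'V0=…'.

(0,0): Delta=3.6765 Bond=-116.0281
V0=31.0308

Risk-neutral probability p* = (R−d)/(u−d) = (1.09−0.86)/(1.2−0.86) = 0.6765.
At expiry t=1: V(1,0)=0.0000, V(1,1)=50.0000
(0,0): S=40.0000. Δ = (V_up−V_dn)/(S_up−S_dn) = (50.0000−0.0000)/(48.0000−34.4000) = 3.6765. V = [p*·50.0000 + (1−p*)·0.0000]/1.09 = 31.0308. B = V − Δ·S = -116.0281.
The time-0 hedge costs 31.0308, which is the no-arbitrage price.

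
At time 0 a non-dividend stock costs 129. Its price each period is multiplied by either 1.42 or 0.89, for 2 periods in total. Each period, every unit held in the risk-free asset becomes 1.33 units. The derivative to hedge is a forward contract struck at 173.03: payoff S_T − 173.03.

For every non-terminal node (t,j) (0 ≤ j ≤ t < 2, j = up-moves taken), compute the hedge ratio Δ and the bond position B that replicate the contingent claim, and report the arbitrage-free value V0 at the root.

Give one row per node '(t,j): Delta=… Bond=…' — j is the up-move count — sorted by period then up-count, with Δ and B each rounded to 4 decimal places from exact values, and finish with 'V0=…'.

Since d<R<u, set p* = (R−d)/(u−d) = 0.8302; price each node as the discounted p*-expectation of its children.
Terminal values V(2,·): V(2,0)=-70.8491, V(2,1)=-9.9998, V(2,2)=87.0856
Node (1,0) S=114.8100: V=(p*·-9.9998+(1−p*)·-70.8491)/1.33=-15.2877; Δ=(-9.9998−-70.8491)/(163.0302−102.1809)=1.0000; B=V−Δ·S=-130.0977
Node (1,1) S=183.1800: V=(p*·87.0856+(1−p*)·-9.9998)/1.33=53.0823; Δ=(87.0856−-9.9998)/(260.1156−163.0302)=1.0000; B=V−Δ·S=-130.0977
Node (0,0) S=129.0000: V=(p*·53.0823+(1−p*)·-15.2877)/1.33=31.1821; Δ=(53.0823−-15.2877)/(183.1800−114.8100)=1.0000; B=V−Δ·S=-97.8179
Each (Δ,B) replicates both successor values, so the strategy is self-financing and V0 is arbitrage-free.

(0,0): Delta=1.0000 Bond=-97.8179
(1,0): Delta=1.0000 Bond=-130.0977
(1,1): Delta=1.0000 Bond=-130.0977
V0=31.1821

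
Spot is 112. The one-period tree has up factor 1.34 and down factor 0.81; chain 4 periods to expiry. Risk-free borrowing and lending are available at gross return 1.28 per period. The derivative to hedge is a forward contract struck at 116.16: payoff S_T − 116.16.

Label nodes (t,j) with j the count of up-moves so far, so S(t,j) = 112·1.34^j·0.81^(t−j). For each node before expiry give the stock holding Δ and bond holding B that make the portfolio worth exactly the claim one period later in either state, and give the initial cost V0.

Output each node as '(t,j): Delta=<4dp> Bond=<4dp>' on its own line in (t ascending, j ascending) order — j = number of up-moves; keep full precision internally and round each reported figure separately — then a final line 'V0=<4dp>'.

No-arbitrage ⇒ martingale measure with p* = (R−d)/(u−d) = 0.8868.
At expiry t=4: V(4,0)=-67.9477, V(4,1)=-36.4013, V(4,2)=15.7864, V(4,3)=102.1218, V(4,4)=244.9481
(3,0): S=59.5214. Δ = (V_up−V_dn)/(S_up−S_dn) = (-36.4013−-67.9477)/(79.7587−48.2123) = 1.0000. V = [p*·-36.4013 + (1−p*)·-67.9477]/1.28 = -31.2286. B = V − Δ·S = -90.7500.
(3,1): S=98.4675. Δ = (V_up−V_dn)/(S_up−S_dn) = (15.7864−-36.4013)/(131.9464−79.7587) = 1.0000. V = [p*·15.7864 + (1−p*)·-36.4013]/1.28 = 7.7175. B = V − Δ·S = -90.7500.
(3,2): S=162.8968. Δ = (V_up−V_dn)/(S_up−S_dn) = (102.1218−15.7864)/(218.2818−131.9464) = 1.0000. V = [p*·102.1218 + (1−p*)·15.7864]/1.28 = 72.1468. B = V − Δ·S = -90.7500.
(3,3): S=269.4836. Δ = (V_up−V_dn)/(S_up−S_dn) = (244.9481−102.1218)/(361.1081−218.2818) = 1.0000. V = [p*·244.9481 + (1−p*)·102.1218]/1.28 = 178.7336. B = V − Δ·S = -90.7500.
(2,0): S=73.4832. Δ = (V_up−V_dn)/(S_up−S_dn) = (7.7175−-31.2286)/(98.4675−59.5214) = 1.0000. V = [p*·7.7175 + (1−p*)·-31.2286]/1.28 = 2.5848. B = V − Δ·S = -70.8984.
(2,1): S=121.5648. Δ = (V_up−V_dn)/(S_up−S_dn) = (72.1468−7.7175)/(162.8968−98.4675) = 1.0000. V = [p*·72.1468 + (1−p*)·7.7175]/1.28 = 50.6664. B = V − Δ·S = -70.8984.
(2,2): S=201.1072. Δ = (V_up−V_dn)/(S_up−S_dn) = (178.7336−72.1468)/(269.4836−162.8968) = 1.0000. V = [p*·178.7336 + (1−p*)·72.1468]/1.28 = 130.2088. B = V − Δ·S = -70.8984.
(1,0): S=90.7200. Δ = (V_up−V_dn)/(S_up−S_dn) = (50.6664−2.5848)/(121.5648−73.4832) = 1.0000. V = [p*·50.6664 + (1−p*)·2.5848]/1.28 = 35.3306. B = V − Δ·S = -55.3894.
(1,1): S=150.0800. Δ = (V_up−V_dn)/(S_up−S_dn) = (130.2088−50.6664)/(201.1072−121.5648) = 1.0000. V = [p*·130.2088 + (1−p*)·50.6664]/1.28 = 94.6906. B = V − Δ·S = -55.3894.
(0,0): S=112.0000. Δ = (V_up−V_dn)/(S_up−S_dn) = (94.6906−35.3306)/(150.0800−90.7200) = 1.0000. V = [p*·94.6906 + (1−p*)·35.3306]/1.28 = 68.7270. B = V − Δ·S = -43.2730.
Each (Δ,B) replicates both successor values, so the strategy is self-financing and V0 is arbitrage-free.

(0,0): Delta=1.0000 Bond=-43.2730
(1,0): Delta=1.0000 Bond=-55.3894
(1,1): Delta=1.0000 Bond=-55.3894
(2,0): Delta=1.0000 Bond=-70.8984
(2,1): Delta=1.0000 Bond=-70.8984
(2,2): Delta=1.0000 Bond=-70.8984
(3,0): Delta=1.0000 Bond=-90.7500
(3,1): Delta=1.0000 Bond=-90.7500
(3,2): Delta=1.0000 Bond=-90.7500
(3,3): Delta=1.0000 Bond=-90.7500
V0=68.7270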